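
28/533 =28/533 = 0.05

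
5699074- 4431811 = 1267263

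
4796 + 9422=14218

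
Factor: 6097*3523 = 7^1*13^2* 67^1*271^1 =21479731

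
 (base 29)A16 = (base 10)8445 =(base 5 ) 232240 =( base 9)12523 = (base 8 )20375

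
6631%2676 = 1279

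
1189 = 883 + 306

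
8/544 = 1/68 = 0.01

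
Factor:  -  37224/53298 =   -  44/63 = - 2^2*3^( - 2)*7^( - 1) *11^1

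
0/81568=0 = 0.00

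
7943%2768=2407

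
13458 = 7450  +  6008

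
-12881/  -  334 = 12881/334 = 38.57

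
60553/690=60553/690= 87.76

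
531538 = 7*75934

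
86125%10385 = 3045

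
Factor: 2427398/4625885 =2^1*5^ ( - 1)*11^( - 1)*151^( - 1)*433^1*557^(  -  1)*2803^1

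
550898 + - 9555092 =  -  9004194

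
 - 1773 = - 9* 197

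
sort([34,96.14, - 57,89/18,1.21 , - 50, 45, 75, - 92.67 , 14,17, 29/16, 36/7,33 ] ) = [  -  92.67,-57,-50, 1.21,  29/16, 89/18, 36/7,14,17,  33, 34, 45,75 , 96.14]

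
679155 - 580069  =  99086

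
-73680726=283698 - 73964424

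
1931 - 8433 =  - 6502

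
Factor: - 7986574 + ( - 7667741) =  - 3^1 * 5^1*271^1*3851^1= - 15654315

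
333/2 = 333/2 = 166.50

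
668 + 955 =1623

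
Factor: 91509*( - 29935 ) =  -  2739321915 = - 3^1*5^1*11^1* 47^1*59^1*5987^1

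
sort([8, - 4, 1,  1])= [ - 4,  1, 1, 8] 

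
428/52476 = 107/13119= 0.01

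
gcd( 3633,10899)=3633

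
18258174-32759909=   -  14501735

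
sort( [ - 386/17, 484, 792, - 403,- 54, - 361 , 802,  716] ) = [-403, - 361, - 54,  -  386/17, 484,716,792,802 ]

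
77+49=126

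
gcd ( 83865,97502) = 1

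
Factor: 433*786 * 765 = 260358570 = 2^1*3^3*5^1*17^1*131^1 *433^1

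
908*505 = 458540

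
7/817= 7/817 =0.01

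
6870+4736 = 11606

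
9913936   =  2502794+7411142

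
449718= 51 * 8818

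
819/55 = 819/55 = 14.89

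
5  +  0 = 5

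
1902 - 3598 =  - 1696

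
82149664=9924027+72225637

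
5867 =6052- 185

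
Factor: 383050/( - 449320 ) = -815/956 = -2^( - 2)*5^1*163^1*239^( - 1) 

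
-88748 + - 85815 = -174563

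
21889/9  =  2432 + 1/9 = 2432.11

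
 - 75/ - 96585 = 5/6439 = 0.00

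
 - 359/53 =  - 7 + 12/53= - 6.77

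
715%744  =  715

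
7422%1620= 942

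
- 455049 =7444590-7899639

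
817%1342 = 817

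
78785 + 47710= 126495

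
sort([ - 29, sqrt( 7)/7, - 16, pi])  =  [  -  29, - 16 , sqrt( 7)/7, pi ] 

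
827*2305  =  1906235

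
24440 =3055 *8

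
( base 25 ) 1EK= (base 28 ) 17f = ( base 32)V3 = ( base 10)995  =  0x3e3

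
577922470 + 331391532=909314002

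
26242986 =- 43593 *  ( - 602) 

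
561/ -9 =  - 187/3  =  -62.33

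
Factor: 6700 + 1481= 8181 = 3^4 * 101^1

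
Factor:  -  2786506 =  - 2^1*1393253^1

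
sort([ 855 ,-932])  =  [ - 932, 855]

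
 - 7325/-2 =7325/2 = 3662.50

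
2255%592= 479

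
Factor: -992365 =-5^1*11^1*18043^1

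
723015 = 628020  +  94995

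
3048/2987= 1 + 61/2987= 1.02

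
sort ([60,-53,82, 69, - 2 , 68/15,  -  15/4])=[ - 53,-15/4, - 2, 68/15,60, 69,  82]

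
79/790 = 1/10 = 0.10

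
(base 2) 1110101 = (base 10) 117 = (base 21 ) 5C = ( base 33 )3i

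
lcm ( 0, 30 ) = 0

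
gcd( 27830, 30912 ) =46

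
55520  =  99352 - 43832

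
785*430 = 337550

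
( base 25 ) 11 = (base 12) 22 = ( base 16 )1A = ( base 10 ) 26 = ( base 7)35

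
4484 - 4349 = 135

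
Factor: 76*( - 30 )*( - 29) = 66120 =2^3* 3^1*5^1 * 19^1*29^1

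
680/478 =340/239= 1.42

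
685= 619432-618747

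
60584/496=7573/62 = 122.15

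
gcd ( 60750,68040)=2430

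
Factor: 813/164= 2^( - 2)*3^1  *  41^( -1) *271^1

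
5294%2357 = 580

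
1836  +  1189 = 3025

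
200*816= 163200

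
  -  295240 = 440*( - 671 ) 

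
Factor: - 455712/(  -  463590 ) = 2^4*3^(-2) * 5^(-1 ) * 17^( - 1)*47^1 =752/765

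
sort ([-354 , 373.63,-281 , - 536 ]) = [ - 536 , - 354, - 281,373.63] 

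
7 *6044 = 42308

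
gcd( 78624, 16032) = 96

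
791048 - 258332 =532716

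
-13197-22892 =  - 36089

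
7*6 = 42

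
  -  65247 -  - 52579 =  - 12668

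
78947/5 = 78947/5 = 15789.40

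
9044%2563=1355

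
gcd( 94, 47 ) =47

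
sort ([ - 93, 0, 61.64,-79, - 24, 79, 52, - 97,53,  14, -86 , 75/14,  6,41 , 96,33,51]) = [ - 97, - 93,-86,-79, - 24,0,  75/14 , 6,14, 33,41,51,52, 53,61.64, 79,96] 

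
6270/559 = 6270/559 = 11.22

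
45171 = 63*717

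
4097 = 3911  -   - 186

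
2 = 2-0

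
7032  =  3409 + 3623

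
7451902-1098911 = 6352991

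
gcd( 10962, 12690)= 54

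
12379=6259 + 6120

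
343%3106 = 343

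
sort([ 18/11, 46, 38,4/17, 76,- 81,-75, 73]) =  [ -81, - 75, 4/17,18/11, 38 , 46,  73, 76]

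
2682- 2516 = 166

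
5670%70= 0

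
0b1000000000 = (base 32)g0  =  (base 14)288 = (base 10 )512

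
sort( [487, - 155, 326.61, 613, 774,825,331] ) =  [ - 155, 326.61, 331, 487,613 , 774, 825 ]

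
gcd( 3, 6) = 3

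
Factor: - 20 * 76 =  - 1520 = - 2^4*5^1* 19^1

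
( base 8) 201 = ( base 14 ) 93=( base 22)5J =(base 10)129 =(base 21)63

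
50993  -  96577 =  - 45584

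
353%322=31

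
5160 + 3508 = 8668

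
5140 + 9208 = 14348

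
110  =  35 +75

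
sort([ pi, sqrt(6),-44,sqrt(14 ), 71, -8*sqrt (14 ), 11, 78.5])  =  [ - 44 , - 8*sqrt(14), sqrt(6), pi, sqrt(14),11,71, 78.5]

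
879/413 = 2 +53/413  =  2.13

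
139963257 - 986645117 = - 846681860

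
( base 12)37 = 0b101011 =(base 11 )3a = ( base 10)43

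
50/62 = 25/31 = 0.81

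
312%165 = 147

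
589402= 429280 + 160122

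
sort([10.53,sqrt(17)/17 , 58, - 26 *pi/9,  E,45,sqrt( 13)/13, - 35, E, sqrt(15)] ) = [-35, - 26 * pi/9 , sqrt(17) /17, sqrt( 13)/13, E,  E, sqrt(15),  10.53,45,58] 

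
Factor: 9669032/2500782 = 2^2*3^ (  -  1)*929^1*1301^1*416797^ ( - 1 ) =4834516/1250391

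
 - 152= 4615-4767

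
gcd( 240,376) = 8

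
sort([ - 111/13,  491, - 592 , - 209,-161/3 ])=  [ - 592, - 209, - 161/3,-111/13,491] 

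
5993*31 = 185783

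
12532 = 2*6266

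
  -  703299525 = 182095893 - 885395418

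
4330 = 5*866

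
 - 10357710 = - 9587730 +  - 769980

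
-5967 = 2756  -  8723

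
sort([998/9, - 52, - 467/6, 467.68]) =[ - 467/6, - 52 , 998/9,467.68]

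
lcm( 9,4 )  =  36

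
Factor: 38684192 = 2^5*67^1 * 18043^1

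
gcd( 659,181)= 1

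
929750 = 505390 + 424360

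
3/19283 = 3/19283 = 0.00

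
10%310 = 10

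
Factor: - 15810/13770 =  -31/27 = -3^( - 3)*31^1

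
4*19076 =76304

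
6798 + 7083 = 13881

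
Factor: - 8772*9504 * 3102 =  - 2^8*3^5*11^2*17^1*43^1  *  47^1 = -258610910976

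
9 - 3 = 6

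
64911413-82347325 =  - 17435912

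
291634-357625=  - 65991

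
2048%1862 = 186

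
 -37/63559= - 1+63522/63559 = - 0.00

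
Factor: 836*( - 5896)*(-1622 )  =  2^6 * 11^2*19^1*67^1*811^1=   7994928832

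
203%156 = 47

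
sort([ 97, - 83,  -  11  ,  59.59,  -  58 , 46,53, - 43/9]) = [ - 83,- 58,-11,  -  43/9,46, 53,59.59, 97]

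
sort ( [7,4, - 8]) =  [-8, 4,7 ]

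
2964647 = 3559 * 833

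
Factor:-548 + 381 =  - 167 = - 167^1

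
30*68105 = 2043150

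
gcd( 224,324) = 4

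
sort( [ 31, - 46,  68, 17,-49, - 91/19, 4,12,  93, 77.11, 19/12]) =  [ - 49,- 46, - 91/19, 19/12,4, 12, 17, 31,68,77.11, 93]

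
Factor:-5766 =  - 2^1*3^1 * 31^2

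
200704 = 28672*7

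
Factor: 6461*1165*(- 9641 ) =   -  72568433665= - 5^1  *7^1 * 13^1 * 31^1 * 71^1*233^1*311^1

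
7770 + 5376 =13146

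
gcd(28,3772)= 4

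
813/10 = 813/10 = 81.30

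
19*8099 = 153881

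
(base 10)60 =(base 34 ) 1Q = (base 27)26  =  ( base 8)74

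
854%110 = 84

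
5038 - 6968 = -1930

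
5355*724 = 3877020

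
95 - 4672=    -4577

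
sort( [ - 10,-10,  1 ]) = [ - 10, -10,  1 ]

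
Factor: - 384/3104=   -12/97= -  2^2*3^1  *97^(-1)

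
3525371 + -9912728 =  - 6387357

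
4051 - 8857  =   - 4806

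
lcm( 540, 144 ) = 2160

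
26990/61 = 442  +  28/61=442.46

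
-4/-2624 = 1/656 = 0.00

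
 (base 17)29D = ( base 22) 1BI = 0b1011101000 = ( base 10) 744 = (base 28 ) qg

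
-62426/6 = -10405+2/3 = - 10404.33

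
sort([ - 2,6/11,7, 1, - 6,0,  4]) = [ - 6,-2, 0 , 6/11, 1,4,7] 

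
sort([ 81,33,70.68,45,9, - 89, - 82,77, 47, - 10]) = [- 89,- 82,-10,  9, 33,  45,47,70.68,77,81 ] 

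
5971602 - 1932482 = 4039120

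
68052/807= 84+88/269 = 84.33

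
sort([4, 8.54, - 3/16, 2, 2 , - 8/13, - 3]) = [ - 3, - 8/13, - 3/16, 2,2,4,  8.54 ]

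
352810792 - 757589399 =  - 404778607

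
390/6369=130/2123 = 0.06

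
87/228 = 29/76 = 0.38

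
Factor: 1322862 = 2^1*3^1*47^1  *  4691^1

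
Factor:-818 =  - 2^1 *409^1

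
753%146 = 23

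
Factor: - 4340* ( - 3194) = 2^3*5^1*7^1*31^1*1597^1 = 13861960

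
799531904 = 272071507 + 527460397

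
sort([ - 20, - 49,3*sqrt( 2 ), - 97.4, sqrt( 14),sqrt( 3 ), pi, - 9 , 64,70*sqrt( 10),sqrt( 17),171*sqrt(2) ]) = [-97.4, - 49, - 20, - 9,sqrt( 3), pi,sqrt ( 14),sqrt(17),3*sqrt(2) , 64,70* sqrt( 10),171 * sqrt(2)] 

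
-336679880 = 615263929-951943809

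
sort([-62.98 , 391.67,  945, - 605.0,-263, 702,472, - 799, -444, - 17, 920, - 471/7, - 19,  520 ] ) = [ - 799, - 605.0, - 444, - 263 , - 471/7, -62.98,-19, - 17, 391.67, 472, 520, 702, 920,945] 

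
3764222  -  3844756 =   -  80534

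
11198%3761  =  3676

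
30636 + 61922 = 92558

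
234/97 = 234/97 = 2.41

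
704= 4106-3402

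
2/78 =1/39 = 0.03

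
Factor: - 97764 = -2^2 *3^1 *8147^1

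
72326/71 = 72326/71 = 1018.68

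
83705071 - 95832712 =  - 12127641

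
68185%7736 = 6297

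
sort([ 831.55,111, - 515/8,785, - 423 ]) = [  -  423, - 515/8,  111, 785,831.55 ]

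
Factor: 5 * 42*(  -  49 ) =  - 10290=- 2^1*3^1*5^1*7^3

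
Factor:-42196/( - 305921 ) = 2^2*29^ ( - 1)  =  4/29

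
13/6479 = 13/6479= 0.00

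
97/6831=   97/6831= 0.01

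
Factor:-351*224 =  - 78624 = - 2^5*3^3 * 7^1*13^1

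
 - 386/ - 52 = 193/26= 7.42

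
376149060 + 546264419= 922413479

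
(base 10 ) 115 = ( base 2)1110011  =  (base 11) a5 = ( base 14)83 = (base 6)311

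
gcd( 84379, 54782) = 1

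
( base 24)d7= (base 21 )f4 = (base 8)477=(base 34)9d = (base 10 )319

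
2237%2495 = 2237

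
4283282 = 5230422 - 947140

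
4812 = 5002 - 190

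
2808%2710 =98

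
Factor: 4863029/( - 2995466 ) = -2^( - 1 )*43^( - 1)*61^( - 1 )*571^( - 1 )*4863029^1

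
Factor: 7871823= 3^4 * 157^1 * 619^1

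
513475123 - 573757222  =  -60282099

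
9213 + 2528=11741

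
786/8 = 98 + 1/4 = 98.25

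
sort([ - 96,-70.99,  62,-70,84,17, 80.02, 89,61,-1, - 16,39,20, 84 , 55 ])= [ - 96, - 70.99, -70,-16, - 1,17, 20,39, 55, 61,62 , 80.02, 84,84,89 ] 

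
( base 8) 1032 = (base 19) 196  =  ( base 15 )25D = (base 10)538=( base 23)109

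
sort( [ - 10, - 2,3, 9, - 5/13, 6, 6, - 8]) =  [-10, - 8, - 2, - 5/13, 3, 6, 6,9] 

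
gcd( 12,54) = 6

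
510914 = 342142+168772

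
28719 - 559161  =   - 530442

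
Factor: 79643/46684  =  2^( - 2) * 11^( - 1 )*73^1*1061^(-1)*1091^1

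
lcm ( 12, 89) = 1068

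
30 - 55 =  - 25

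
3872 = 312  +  3560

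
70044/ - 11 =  - 70044/11  =  - 6367.64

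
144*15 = 2160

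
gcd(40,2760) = 40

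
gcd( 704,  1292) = 4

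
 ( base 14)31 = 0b101011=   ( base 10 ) 43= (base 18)27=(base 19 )25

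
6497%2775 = 947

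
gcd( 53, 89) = 1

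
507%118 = 35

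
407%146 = 115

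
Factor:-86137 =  - 86137^1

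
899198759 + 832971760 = 1732170519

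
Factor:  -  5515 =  - 5^1*1103^1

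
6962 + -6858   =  104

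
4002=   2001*2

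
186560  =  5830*32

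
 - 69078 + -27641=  - 96719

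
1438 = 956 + 482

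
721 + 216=937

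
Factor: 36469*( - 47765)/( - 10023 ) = 1741941785/10023  =  3^( - 1 )*5^1*13^( - 1 )*41^1 *233^1*257^( - 1)*36469^1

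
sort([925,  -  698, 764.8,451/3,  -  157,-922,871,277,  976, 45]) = [-922,-698 , - 157, 45, 451/3  ,  277, 764.8,871, 925, 976 ] 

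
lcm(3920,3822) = 152880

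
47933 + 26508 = 74441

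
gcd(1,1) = 1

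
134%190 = 134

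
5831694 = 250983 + 5580711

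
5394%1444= 1062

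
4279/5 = 855 + 4/5 =855.80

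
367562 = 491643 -124081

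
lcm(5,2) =10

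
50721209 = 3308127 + 47413082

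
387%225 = 162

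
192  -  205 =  - 13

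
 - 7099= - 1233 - 5866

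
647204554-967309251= - 320104697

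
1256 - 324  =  932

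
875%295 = 285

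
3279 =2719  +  560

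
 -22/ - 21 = 22/21=1.05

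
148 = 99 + 49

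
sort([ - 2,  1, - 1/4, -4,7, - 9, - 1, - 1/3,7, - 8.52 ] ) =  [ - 9,-8.52,-4,-2,-1,  -  1/3  ,  -  1/4,  1,7, 7 ] 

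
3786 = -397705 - -401491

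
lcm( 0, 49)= 0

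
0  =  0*55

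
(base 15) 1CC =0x1a1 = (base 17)179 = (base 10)417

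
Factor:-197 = - 197^1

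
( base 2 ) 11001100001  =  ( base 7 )4522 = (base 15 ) 73d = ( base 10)1633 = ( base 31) 1ll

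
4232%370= 162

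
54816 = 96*571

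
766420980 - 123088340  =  643332640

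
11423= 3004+8419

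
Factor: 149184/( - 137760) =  - 222/205 = -2^1*3^1*5^( - 1)*37^1*41^( - 1)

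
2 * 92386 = 184772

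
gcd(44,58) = 2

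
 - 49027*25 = -1225675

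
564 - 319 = 245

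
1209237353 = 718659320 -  - 490578033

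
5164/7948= 1291/1987 = 0.65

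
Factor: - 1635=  - 3^1*5^1*109^1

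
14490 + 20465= 34955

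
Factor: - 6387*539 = - 3^1*7^2*11^1 *2129^1 = - 3442593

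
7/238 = 1/34 =0.03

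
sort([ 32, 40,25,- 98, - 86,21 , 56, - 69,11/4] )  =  [-98, - 86,-69,11/4,21,25,32,40,56 ]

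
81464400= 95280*855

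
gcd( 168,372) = 12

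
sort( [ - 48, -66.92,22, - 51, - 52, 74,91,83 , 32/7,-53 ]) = [ - 66.92, - 53, - 52, - 51, - 48, 32/7, 22,  74,83,91]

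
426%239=187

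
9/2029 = 9/2029 = 0.00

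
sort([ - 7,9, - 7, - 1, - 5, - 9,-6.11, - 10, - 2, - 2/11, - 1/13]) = [ - 10, - 9, - 7, - 7, - 6.11,  -  5,- 2,-1, - 2/11, - 1/13,9]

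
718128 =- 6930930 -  -7649058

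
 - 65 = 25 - 90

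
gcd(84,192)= 12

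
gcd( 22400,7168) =896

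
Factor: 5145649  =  181^1*28429^1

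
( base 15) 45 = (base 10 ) 65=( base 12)55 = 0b1000001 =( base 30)25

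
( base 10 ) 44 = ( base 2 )101100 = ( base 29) 1F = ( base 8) 54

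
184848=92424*2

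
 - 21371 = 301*(  -  71)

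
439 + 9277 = 9716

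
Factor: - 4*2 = - 8 = - 2^3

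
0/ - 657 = 0/1=   - 0.00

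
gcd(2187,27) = 27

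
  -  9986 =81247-91233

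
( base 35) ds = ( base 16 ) 1E3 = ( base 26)IF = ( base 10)483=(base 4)13203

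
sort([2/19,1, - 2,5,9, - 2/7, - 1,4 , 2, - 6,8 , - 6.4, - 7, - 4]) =[-7, - 6.4,  -  6, - 4, - 2  , - 1, - 2/7,2/19,1,2,4,5,  8,9 ]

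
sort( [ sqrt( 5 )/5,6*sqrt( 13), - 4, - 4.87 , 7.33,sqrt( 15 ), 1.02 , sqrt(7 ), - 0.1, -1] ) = [ - 4.87,-4,  -  1, - 0.1,sqrt( 5 ) /5, 1.02, sqrt ( 7 ), sqrt(15), 7.33, 6*sqrt( 13)]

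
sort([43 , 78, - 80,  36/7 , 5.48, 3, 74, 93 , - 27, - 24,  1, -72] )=[ - 80, - 72 , - 27,-24, 1, 3, 36/7, 5.48 , 43 , 74, 78,93]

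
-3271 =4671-7942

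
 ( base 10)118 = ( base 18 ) 6A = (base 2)1110110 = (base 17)6G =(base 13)91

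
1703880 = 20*85194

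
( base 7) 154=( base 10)88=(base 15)5d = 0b1011000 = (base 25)3d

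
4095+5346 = 9441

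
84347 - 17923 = 66424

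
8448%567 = 510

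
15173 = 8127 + 7046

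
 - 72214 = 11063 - 83277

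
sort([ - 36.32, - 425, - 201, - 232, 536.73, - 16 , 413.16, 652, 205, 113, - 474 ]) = [ - 474, - 425, - 232,-201,  -  36.32, - 16,113 , 205,413.16, 536.73,652 ] 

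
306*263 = 80478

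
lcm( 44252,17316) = 398268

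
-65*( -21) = 1365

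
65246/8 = 32623/4 = 8155.75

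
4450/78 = 57 + 2/39 = 57.05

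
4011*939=3766329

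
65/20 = 3+1/4= 3.25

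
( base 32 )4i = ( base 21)6K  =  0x92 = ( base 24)62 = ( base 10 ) 146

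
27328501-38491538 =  - 11163037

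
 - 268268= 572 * ( -469)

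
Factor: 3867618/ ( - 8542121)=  - 2^1*3^1 * 7^( - 2) * 349^1 * 1847^1*174329^(  -  1 )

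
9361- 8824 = 537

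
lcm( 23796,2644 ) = 23796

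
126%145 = 126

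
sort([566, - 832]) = [ - 832,566]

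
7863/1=7863 = 7863.00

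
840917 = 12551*67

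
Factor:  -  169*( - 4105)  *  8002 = 2^1 *5^1*13^2*821^1*4001^1 = 5551347490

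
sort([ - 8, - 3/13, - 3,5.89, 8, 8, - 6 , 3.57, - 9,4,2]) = [ - 9,-8, - 6, - 3, - 3/13,  2,3.57,4, 5.89,  8, 8 ]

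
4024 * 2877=11577048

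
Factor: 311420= 2^2*5^1*23^1 *677^1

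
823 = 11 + 812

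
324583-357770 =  -33187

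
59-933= - 874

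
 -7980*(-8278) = 66058440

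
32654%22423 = 10231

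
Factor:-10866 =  - 2^1*3^1*1811^1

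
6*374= 2244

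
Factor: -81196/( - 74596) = 17^(-1 )*53^1*383^1*1097^( - 1) = 20299/18649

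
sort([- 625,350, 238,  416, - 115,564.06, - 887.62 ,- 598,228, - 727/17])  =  [ -887.62,-625,  -  598, - 115  ,  -  727/17, 228 , 238, 350 , 416, 564.06]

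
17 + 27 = 44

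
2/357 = 2/357  =  0.01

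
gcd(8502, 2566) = 2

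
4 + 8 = 12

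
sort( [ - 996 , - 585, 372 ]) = [ - 996 , - 585,372]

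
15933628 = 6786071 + 9147557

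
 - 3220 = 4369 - 7589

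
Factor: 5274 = 2^1*3^2*293^1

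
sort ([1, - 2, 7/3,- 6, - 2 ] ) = [ - 6, - 2,-2, 1, 7/3]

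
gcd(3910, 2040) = 170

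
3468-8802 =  - 5334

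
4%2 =0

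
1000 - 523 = 477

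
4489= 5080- 591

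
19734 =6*3289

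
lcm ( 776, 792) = 76824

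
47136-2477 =44659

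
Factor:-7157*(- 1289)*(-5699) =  - 17^1*41^1  *  139^1*421^1 * 1289^1 = - 52575400727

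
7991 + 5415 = 13406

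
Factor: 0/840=0 = 0^1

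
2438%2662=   2438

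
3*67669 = 203007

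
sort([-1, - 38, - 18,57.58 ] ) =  [-38,-18, - 1,57.58]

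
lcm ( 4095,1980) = 180180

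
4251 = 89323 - 85072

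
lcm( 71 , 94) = 6674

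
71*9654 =685434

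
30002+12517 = 42519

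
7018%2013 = 979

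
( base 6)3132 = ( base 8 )1300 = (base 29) O8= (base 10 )704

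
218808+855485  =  1074293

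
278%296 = 278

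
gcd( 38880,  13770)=810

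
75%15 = 0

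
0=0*829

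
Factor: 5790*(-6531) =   -  2^1*3^2*5^1*7^1 * 193^1  *  311^1 = - 37814490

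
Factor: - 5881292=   -  2^2*1470323^1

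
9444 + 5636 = 15080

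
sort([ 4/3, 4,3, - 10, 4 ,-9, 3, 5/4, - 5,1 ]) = [-10, - 9, - 5, 1,5/4,4/3, 3, 3, 4,4]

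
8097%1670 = 1417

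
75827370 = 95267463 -19440093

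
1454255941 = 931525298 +522730643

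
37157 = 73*509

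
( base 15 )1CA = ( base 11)348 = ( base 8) 637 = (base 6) 1531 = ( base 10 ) 415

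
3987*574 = 2288538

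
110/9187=110/9187=0.01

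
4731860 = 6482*730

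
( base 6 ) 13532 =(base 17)772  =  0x860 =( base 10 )2144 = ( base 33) 1VW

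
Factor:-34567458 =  - 2^1*3^1*193^1*29851^1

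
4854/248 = 2427/124=19.57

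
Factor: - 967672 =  - 2^3 * 29^1*  43^1 *97^1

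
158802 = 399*398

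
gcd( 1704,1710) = 6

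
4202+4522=8724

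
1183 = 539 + 644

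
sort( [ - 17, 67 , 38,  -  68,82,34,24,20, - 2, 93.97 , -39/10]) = [ - 68,  -  17,  -  39/10, - 2,20,24,34,38 , 67,82,93.97]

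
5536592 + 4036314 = 9572906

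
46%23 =0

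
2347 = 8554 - 6207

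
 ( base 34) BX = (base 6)1515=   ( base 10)407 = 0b110010111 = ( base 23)hg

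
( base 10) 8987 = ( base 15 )29e2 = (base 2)10001100011011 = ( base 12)524b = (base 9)13285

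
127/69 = 127/69 = 1.84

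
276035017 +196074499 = 472109516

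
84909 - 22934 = 61975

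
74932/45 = 74932/45  =  1665.16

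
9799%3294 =3211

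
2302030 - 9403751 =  - 7101721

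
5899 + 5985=11884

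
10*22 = 220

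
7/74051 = 7/74051 = 0.00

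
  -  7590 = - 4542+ - 3048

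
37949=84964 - 47015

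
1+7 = 8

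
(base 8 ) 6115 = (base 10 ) 3149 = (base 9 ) 4278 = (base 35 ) 2jy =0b110001001101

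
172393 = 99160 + 73233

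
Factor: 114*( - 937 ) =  - 2^1 * 3^1  *19^1 * 937^1   =  -  106818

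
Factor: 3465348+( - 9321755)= - 5856407 =- 5856407^1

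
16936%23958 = 16936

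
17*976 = 16592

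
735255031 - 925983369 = -190728338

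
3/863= 3/863 = 0.00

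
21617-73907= - 52290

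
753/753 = 1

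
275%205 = 70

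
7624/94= 3812/47 = 81.11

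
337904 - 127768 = 210136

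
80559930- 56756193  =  23803737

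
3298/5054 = 1649/2527 = 0.65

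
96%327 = 96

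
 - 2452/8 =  - 613/2=- 306.50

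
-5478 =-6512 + 1034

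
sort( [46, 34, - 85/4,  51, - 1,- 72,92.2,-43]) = [ - 72, - 43,-85/4, - 1,  34,46, 51,92.2]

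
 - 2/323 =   -  1 + 321/323 = - 0.01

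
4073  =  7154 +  - 3081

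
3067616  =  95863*32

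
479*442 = 211718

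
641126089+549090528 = 1190216617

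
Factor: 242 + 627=869  =  11^1 *79^1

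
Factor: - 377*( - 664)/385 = 2^3*5^(-1 ) * 7^( - 1 )*11^( - 1)*13^1*29^1*83^1 = 250328/385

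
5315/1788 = 5315/1788 = 2.97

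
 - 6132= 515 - 6647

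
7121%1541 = 957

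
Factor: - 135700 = -2^2*5^2*23^1*59^1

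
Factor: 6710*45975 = 308492250 = 2^1*3^1*5^3 * 11^1 * 61^1*613^1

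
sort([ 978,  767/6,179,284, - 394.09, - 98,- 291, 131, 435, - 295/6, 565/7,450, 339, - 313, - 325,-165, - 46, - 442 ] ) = [ - 442, - 394.09, - 325, - 313,  -  291, - 165 , - 98, - 295/6, - 46,  565/7,767/6  ,  131, 179, 284, 339, 435, 450, 978] 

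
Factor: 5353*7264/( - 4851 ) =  - 2^5*3^( - 2)*7^( - 2)*11^(- 1)*53^1*101^1*227^1 = - 38884192/4851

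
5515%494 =81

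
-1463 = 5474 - 6937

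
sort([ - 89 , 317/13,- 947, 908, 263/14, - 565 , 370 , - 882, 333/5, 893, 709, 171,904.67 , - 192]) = [ - 947, - 882, - 565, - 192,-89, 263/14, 317/13,333/5,171,370,709, 893, 904.67, 908 ]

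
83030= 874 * 95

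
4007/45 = 89  +  2/45 = 89.04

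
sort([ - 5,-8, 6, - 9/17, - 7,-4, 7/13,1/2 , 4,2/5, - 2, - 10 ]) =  [ - 10, - 8, - 7, - 5, - 4,-2,-9/17, 2/5,  1/2,7/13,4,  6 ] 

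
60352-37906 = 22446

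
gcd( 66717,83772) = 9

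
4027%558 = 121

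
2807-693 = 2114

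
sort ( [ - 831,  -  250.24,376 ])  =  [ - 831, - 250.24, 376]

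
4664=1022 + 3642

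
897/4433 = 69/341 = 0.20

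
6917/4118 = 1 + 2799/4118 = 1.68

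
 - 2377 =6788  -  9165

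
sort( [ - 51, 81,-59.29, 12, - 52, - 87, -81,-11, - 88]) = [ - 88, - 87, - 81, - 59.29, - 52,-51 ,  -  11 , 12, 81]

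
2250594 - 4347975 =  - 2097381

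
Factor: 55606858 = 2^1*53^1*524593^1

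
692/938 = 346/469 = 0.74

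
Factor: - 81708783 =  - 3^1*13^1*17^1 * 251^1*491^1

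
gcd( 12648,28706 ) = 62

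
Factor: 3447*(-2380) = -2^2*3^2 * 5^1  *  7^1*17^1*383^1 = -8203860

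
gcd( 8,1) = 1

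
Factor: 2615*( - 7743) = - 20247945 = - 3^1 * 5^1*29^1*89^1*523^1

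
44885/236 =44885/236=190.19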